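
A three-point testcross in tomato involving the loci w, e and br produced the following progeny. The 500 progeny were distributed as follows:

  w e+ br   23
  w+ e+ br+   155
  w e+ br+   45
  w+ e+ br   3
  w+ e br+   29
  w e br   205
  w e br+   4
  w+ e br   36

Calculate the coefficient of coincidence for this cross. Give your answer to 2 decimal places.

0.67

The two most frequent reciprocal classes, w+ e+ br+ and w e br, are the parental types, so the F1 was w+ e+ br+ / w e br.
The two rarest classes, w+ e+ br and w e br+, are the double crossovers. Comparing them with the parentals, only the br allele has switched, so br is the middle locus and the order is e – br – w.
e–br: (52 + 7)/500 = 0.1180; br–w: (81 + 7)/500 = 0.1760.
Expected DCO frequency = 0.1180 × 0.1760 ≈ 0.02077; observed = 7/500 ≈ 0.01400.
Coefficient of coincidence = 0.01400/0.02077 ≈ 0.67.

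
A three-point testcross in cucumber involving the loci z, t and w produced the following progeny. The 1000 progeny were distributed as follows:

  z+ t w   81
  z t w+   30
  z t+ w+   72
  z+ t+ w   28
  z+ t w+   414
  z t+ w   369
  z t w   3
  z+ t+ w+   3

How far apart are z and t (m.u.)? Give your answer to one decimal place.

6.4 m.u.

The two most frequent reciprocal classes, z+ t w+ and z t+ w, are the parental types, so the F1 was z+ t w+ / z t+ w.
The two rarest classes, z+ t+ w+ and z t w, are the double crossovers. Comparing them with the parentals, only the t allele has switched, so t is the middle locus and the order is z – t – w.
Crossovers in the z–t interval produce the single-crossover classes z t w+ and z+ t+ w (30 + 28 = 58) plus the double crossovers (6).
RF(z–t) = (58 + 6) / 1000 = 64/1000 = 0.0640 → 6.4 m.u.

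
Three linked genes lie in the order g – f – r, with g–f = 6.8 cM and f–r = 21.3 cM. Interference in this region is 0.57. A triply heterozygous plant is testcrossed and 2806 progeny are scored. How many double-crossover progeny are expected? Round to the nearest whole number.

Map distances give recombination frequencies of 0.068 and 0.213 for the two intervals.
With interference 0.57 (so coincidence = 0.43), expected double-crossover frequency = 0.068 × 0.213 × 0.43 = 0.00623.
Expected number = 0.00623 × 2806 = 17.48 ≈ 17.

17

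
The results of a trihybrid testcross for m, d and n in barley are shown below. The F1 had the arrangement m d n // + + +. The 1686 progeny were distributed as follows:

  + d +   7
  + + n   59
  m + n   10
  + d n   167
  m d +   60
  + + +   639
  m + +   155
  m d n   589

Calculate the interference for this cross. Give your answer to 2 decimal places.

The two rarest classes, m + n and + d +, are the double crossovers. Comparing them with the parentals, only the d allele has switched, so d is the middle locus and the order is n – d – m.
n–d: (119 + 17)/1686 = 0.0807; d–m: (322 + 17)/1686 = 0.2011.
Expected DCO frequency = 0.0807 × 0.2011 ≈ 0.01623; observed = 17/1686 ≈ 0.01008.
Coefficient of coincidence = 0.01008/0.01623 ≈ 0.62; interference = 1 − 0.62 = 0.38.

0.38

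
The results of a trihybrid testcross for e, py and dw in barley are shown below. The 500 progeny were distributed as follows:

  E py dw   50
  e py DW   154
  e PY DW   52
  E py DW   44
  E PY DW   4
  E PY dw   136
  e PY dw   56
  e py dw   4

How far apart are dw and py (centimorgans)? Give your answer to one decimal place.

The two most frequent reciprocal classes, e py DW and E PY dw, are the parental types, so the F1 was e py DW / E PY dw.
The two rarest classes, e py dw and E PY DW, are the double crossovers. Comparing them with the parentals, only the dw allele has switched, so dw is the middle locus and the order is py – dw – e.
Crossovers in the py–dw interval produce the single-crossover classes e PY DW and E py dw (52 + 50 = 102) plus the double crossovers (8).
RF(py–dw) = (102 + 8) / 500 = 110/500 = 0.2200 → 22.0 centimorgans.

22.0 centimorgans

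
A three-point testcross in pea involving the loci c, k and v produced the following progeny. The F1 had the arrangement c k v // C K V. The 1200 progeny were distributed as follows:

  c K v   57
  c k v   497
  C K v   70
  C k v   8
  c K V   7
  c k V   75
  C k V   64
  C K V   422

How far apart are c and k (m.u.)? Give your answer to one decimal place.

11.3 m.u.

The two rarest classes, C k v and c K V, are the double crossovers. Comparing them with the parentals, only the c allele has switched, so c is the middle locus and the order is v – c – k.
Crossovers in the c–k interval produce the single-crossover classes c K v and C k V (57 + 64 = 121) plus the double crossovers (15).
RF(c–k) = (121 + 15) / 1200 = 136/1200 = 0.1133 → 11.3 m.u.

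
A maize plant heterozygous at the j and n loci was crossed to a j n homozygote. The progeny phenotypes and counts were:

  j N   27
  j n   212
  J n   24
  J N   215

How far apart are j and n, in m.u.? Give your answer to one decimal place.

10.7 m.u.

The two most frequent classes, J N (215) and j n (212), are the parental types, so the F1 was J N / j n.
The recombinant classes are J n and j N: 24 + 27 = 51.
Recombination frequency = 51/478 = 0.1067 ≈ 10.7%, i.e. 10.7 m.u.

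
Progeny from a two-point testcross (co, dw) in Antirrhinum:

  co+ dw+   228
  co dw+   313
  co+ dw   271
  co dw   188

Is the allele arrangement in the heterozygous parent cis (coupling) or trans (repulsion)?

The two most frequent classes are co+ dw (271) and co dw+ (313); these are the parental (non-recombinant) types.
So the F1 carried co+ dw on one chromosome and co dw+ on the other — the recessive alleles are on opposite chromosomes (trans / repulsion).

trans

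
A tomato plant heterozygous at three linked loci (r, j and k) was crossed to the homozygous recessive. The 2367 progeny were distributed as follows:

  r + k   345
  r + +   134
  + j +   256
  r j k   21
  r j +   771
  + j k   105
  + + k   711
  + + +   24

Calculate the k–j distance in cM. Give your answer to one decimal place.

The two most frequent reciprocal classes, r j + and + + k, are the parental types, so the F1 was r j + / + + k.
The two rarest classes, r j k and + + +, are the double crossovers. Comparing them with the parentals, only the k allele has switched, so k is the middle locus and the order is j – k – r.
Crossovers in the j–k interval produce the single-crossover classes r + + and + j k (134 + 105 = 239) plus the double crossovers (45).
RF(j–k) = (239 + 45) / 2367 = 284/2367 = 0.1200 → 12.0 cM.

12.0 cM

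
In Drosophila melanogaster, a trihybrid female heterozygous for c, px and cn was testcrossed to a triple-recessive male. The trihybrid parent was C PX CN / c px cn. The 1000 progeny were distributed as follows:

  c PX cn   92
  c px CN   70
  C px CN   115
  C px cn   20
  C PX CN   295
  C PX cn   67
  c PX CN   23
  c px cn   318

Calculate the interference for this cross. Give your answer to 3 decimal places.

0.044

The two rarest classes, c PX CN and C px cn, are the double crossovers. Comparing them with the parentals, only the c allele has switched, so c is the middle locus and the order is px – c – cn.
px–c: (207 + 43)/1000 = 0.2500; c–cn: (137 + 43)/1000 = 0.1800.
Expected DCO frequency = 0.2500 × 0.1800 ≈ 0.04500; observed = 43/1000 ≈ 0.04300.
Coefficient of coincidence = 0.04300/0.04500 ≈ 0.956; interference = 1 − 0.956 = 0.044.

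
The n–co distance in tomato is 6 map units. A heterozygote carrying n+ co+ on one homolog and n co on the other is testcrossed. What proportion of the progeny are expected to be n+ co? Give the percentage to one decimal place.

A map distance of 6 map units corresponds to a recombination frequency of 0.060.
The F1 is n+ co+ / n co, so n+ co is a recombinant gamete class with expected frequency r/2 = 0.060/2 = 0.0300.
That is 0.0300 = 3.0% of the progeny.

3.0%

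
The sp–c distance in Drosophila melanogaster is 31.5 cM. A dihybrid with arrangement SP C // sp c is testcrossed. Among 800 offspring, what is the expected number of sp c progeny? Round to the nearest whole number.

A map distance of 31.5 cM corresponds to a recombination frequency of 0.315.
The F1 is SP C / sp c, so sp c is a parental gamete class with expected frequency (1 − r)/2 = 0.685/2 = 0.3425.
Expected number = 0.3425 × 800 = 274.00 ≈ 274.

274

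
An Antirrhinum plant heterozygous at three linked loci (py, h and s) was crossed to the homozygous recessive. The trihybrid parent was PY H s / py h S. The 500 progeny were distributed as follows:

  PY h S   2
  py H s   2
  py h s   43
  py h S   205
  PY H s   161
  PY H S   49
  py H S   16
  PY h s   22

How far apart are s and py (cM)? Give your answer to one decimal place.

The two rarest classes, py H s and PY h S, are the double crossovers. Comparing them with the parentals, only the py allele has switched, so py is the middle locus and the order is h – py – s.
Crossovers in the py–s interval produce the single-crossover classes PY H S and py h s (49 + 43 = 92) plus the double crossovers (4).
RF(py–s) = (92 + 4) / 500 = 96/500 = 0.1920 → 19.2 cM.

19.2 cM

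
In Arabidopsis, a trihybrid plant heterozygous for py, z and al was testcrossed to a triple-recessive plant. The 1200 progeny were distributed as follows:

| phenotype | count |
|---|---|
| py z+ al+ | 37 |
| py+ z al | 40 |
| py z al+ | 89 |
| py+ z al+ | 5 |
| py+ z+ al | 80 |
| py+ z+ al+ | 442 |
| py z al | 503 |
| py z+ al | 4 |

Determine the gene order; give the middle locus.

z

The two most frequent reciprocal classes, py+ z+ al+ and py z al, are the parental types, so the F1 was py+ z+ al+ / py z al.
The two rarest classes, py+ z al+ and py z+ al, are the double crossovers. Comparing them with the parentals, only the z allele has switched, so z is the middle locus and the order is al – z – py.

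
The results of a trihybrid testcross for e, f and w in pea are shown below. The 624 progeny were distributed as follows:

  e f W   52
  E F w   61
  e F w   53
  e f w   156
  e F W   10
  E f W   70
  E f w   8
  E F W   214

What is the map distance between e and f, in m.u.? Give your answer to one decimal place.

The two most frequent reciprocal classes, e f w and E F W, are the parental types, so the F1 was e f w / E F W.
The two rarest classes, E f w and e F W, are the double crossovers. Comparing them with the parentals, only the e allele has switched, so e is the middle locus and the order is w – e – f.
Crossovers in the e–f interval produce the single-crossover classes e F w and E f W (53 + 70 = 123) plus the double crossovers (18).
RF(e–f) = (123 + 18) / 624 = 141/624 = 0.2260 → 22.6 m.u.

22.6 m.u.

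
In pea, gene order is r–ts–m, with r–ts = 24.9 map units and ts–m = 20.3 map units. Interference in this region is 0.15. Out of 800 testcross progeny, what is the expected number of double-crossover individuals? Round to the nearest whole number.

34

Map distances give recombination frequencies of 0.249 and 0.203 for the two intervals.
With interference 0.15 (so coincidence = 0.85), expected double-crossover frequency = 0.249 × 0.203 × 0.85 = 0.04296.
Expected number = 0.04296 × 800 = 34.37 ≈ 34.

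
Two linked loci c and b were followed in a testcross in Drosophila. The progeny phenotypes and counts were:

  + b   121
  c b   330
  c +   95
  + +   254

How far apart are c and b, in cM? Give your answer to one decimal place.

27.0 cM

The two most frequent classes, + + (254) and c b (330), are the parental types, so the F1 was + + / c b.
The recombinant classes are + b and c +: 121 + 95 = 216.
Recombination frequency = 216/800 = 0.2700 ≈ 27.0%, i.e. 27.0 cM.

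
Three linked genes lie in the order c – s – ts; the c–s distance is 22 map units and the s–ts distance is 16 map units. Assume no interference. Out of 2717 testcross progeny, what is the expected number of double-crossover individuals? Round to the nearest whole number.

96

Map distances give recombination frequencies of 0.220 and 0.160 for the two intervals.
With no interference, expected double-crossover frequency = 0.220 × 0.160 = 0.03520.
Expected number = 0.03520 × 2717 = 95.64 ≈ 96.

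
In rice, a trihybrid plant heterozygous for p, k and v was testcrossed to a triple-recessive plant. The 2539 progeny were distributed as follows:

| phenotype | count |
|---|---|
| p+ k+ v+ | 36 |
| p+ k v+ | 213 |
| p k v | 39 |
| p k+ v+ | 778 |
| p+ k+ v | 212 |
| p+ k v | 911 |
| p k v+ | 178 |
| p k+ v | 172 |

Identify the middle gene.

The two most frequent reciprocal classes, p k+ v+ and p+ k v, are the parental types, so the F1 was p k+ v+ / p+ k v.
The two rarest classes, p+ k+ v+ and p k v, are the double crossovers. Comparing them with the parentals, only the p allele has switched, so p is the middle locus and the order is v – p – k.

p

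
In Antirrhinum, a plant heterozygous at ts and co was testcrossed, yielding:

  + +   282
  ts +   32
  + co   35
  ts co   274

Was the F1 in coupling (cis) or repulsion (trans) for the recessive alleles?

cis

The two most frequent classes are + + (282) and ts co (274); these are the parental (non-recombinant) types.
So the F1 carried + + on one chromosome and ts co on the other — the recessive alleles are on the same chromosome (cis / coupling).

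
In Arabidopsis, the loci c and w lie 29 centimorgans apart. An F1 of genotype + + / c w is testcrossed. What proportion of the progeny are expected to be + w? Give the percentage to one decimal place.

14.5%

A map distance of 29 centimorgans corresponds to a recombination frequency of 0.290.
The F1 is + + / c w, so + w is a recombinant gamete class with expected frequency r/2 = 0.290/2 = 0.1450.
That is 0.1450 = 14.5% of the progeny.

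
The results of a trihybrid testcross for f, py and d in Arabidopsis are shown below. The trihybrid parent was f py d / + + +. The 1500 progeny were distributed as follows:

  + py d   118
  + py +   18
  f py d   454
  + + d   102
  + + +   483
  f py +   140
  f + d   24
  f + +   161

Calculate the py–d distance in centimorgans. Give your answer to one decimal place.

18.9 centimorgans

The two rarest classes, f + d and + py +, are the double crossovers. Comparing them with the parentals, only the py allele has switched, so py is the middle locus and the order is d – py – f.
Crossovers in the d–py interval produce the single-crossover classes f py + and + + d (140 + 102 = 242) plus the double crossovers (42).
RF(d–py) = (242 + 42) / 1500 = 284/1500 = 0.1893 → 18.9 centimorgans.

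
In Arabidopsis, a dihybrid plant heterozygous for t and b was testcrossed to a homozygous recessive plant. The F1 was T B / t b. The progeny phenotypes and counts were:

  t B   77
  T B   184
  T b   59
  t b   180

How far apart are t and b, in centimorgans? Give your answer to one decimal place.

27.2 centimorgans

The recombinant classes are T b and t B: 59 + 77 = 136.
Recombination frequency = 136/500 = 0.2720 ≈ 27.2%, i.e. 27.2 centimorgans.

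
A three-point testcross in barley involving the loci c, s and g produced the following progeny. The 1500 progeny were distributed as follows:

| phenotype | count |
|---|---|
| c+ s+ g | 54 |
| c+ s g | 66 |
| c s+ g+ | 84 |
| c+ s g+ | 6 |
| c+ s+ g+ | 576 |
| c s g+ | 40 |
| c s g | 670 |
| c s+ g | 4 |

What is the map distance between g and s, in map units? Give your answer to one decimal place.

The two most frequent reciprocal classes, c+ s+ g+ and c s g, are the parental types, so the F1 was c+ s+ g+ / c s g.
The two rarest classes, c+ s g+ and c s+ g, are the double crossovers. Comparing them with the parentals, only the s allele has switched, so s is the middle locus and the order is g – s – c.
Crossovers in the g–s interval produce the single-crossover classes c+ s+ g and c s g+ (54 + 40 = 94) plus the double crossovers (10).
RF(g–s) = (94 + 10) / 1500 = 104/1500 = 0.0693 → 6.9 map units.

6.9 map units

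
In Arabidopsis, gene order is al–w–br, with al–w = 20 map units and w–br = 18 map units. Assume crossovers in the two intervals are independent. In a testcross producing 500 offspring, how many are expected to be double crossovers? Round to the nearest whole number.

Map distances give recombination frequencies of 0.200 and 0.180 for the two intervals.
With no interference, expected double-crossover frequency = 0.200 × 0.180 = 0.03600.
Expected number = 0.03600 × 500 = 18.00 ≈ 18.

18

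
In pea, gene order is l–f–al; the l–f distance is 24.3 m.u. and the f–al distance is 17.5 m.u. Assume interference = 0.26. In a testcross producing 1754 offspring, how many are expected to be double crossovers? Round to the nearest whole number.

55

Map distances give recombination frequencies of 0.243 and 0.175 for the two intervals.
With interference 0.26 (so coincidence = 0.74), expected double-crossover frequency = 0.243 × 0.175 × 0.74 = 0.03147.
Expected number = 0.03147 × 1754 = 55.20 ≈ 55.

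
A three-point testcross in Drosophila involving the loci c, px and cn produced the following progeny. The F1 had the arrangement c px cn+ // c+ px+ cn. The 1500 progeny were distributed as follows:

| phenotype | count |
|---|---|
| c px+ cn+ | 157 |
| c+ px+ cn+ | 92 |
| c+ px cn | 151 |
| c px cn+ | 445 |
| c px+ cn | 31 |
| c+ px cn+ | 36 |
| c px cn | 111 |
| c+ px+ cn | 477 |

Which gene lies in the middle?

c

The two rarest classes, c+ px cn+ and c px+ cn, are the double crossovers. Comparing them with the parentals, only the c allele has switched, so c is the middle locus and the order is cn – c – px.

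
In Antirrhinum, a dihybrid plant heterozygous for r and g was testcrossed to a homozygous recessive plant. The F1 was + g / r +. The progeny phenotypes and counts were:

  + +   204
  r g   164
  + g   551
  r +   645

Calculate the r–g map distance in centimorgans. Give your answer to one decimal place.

23.5 centimorgans

The recombinant classes are + + and r g: 204 + 164 = 368.
Recombination frequency = 368/1564 = 0.2353 ≈ 23.5%, i.e. 23.5 centimorgans.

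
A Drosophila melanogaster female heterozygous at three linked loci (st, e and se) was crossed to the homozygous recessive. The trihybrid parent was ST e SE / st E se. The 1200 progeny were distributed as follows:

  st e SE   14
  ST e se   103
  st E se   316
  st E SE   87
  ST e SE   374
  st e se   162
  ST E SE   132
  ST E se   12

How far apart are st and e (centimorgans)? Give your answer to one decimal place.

26.7 centimorgans

The two rarest classes, st e SE and ST E se, are the double crossovers. Comparing them with the parentals, only the st allele has switched, so st is the middle locus and the order is se – st – e.
Crossovers in the st–e interval produce the single-crossover classes ST E SE and st e se (132 + 162 = 294) plus the double crossovers (26).
RF(st–e) = (294 + 26) / 1200 = 320/1200 = 0.2667 → 26.7 centimorgans.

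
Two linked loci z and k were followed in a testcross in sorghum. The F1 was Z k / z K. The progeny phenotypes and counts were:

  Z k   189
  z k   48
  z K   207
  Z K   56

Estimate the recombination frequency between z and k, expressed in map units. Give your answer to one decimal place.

The recombinant classes are Z K and z k: 56 + 48 = 104.
Recombination frequency = 104/500 = 0.2080 ≈ 20.8%, i.e. 20.8 map units.

20.8 map units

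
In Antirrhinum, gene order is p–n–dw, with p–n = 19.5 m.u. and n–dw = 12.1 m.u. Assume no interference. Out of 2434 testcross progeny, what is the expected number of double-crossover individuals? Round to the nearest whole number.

Map distances give recombination frequencies of 0.195 and 0.121 for the two intervals.
With no interference, expected double-crossover frequency = 0.195 × 0.121 = 0.02360.
Expected number = 0.02360 × 2434 = 57.43 ≈ 57.

57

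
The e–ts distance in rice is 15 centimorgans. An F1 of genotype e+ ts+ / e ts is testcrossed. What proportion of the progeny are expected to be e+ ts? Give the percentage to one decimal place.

A map distance of 15 centimorgans corresponds to a recombination frequency of 0.150.
The F1 is e+ ts+ / e ts, so e+ ts is a recombinant gamete class with expected frequency r/2 = 0.150/2 = 0.0750.
That is 0.0750 = 7.5% of the progeny.

7.5%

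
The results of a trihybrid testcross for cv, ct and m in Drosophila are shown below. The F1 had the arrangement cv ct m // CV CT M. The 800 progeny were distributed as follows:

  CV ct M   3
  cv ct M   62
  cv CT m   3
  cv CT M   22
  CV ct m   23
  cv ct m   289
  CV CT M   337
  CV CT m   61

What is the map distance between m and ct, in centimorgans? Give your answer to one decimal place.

16.1 centimorgans

The two rarest classes, cv CT m and CV ct M, are the double crossovers. Comparing them with the parentals, only the ct allele has switched, so ct is the middle locus and the order is cv – ct – m.
Crossovers in the ct–m interval produce the single-crossover classes cv ct M and CV CT m (62 + 61 = 123) plus the double crossovers (6).
RF(ct–m) = (123 + 6) / 800 = 129/800 = 0.1613 → 16.1 centimorgans.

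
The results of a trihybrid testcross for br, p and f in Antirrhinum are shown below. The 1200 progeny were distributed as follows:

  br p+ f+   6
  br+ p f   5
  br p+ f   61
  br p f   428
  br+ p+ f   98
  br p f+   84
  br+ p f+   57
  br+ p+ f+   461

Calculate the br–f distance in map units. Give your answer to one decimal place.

16.1 map units

The two most frequent reciprocal classes, br p f and br+ p+ f+, are the parental types, so the F1 was br p f / br+ p+ f+.
The two rarest classes, br+ p f and br p+ f+, are the double crossovers. Comparing them with the parentals, only the br allele has switched, so br is the middle locus and the order is p – br – f.
Crossovers in the br–f interval produce the single-crossover classes br p f+ and br+ p+ f (84 + 98 = 182) plus the double crossovers (11).
RF(br–f) = (182 + 11) / 1200 = 193/1200 = 0.1608 → 16.1 map units.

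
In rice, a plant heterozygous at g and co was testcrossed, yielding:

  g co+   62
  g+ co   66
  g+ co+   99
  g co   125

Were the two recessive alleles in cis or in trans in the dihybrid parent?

cis

The two most frequent classes are g+ co+ (99) and g co (125); these are the parental (non-recombinant) types.
So the F1 carried g+ co+ on one chromosome and g co on the other — the recessive alleles are on the same chromosome (cis / coupling).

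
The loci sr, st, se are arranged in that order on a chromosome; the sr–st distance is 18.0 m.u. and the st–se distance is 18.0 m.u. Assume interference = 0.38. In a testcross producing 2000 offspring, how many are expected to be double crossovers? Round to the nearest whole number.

Map distances give recombination frequencies of 0.180 and 0.180 for the two intervals.
With interference 0.38 (so coincidence = 0.62), expected double-crossover frequency = 0.180 × 0.180 × 0.62 = 0.02009.
Expected number = 0.02009 × 2000 = 40.18 ≈ 40.

40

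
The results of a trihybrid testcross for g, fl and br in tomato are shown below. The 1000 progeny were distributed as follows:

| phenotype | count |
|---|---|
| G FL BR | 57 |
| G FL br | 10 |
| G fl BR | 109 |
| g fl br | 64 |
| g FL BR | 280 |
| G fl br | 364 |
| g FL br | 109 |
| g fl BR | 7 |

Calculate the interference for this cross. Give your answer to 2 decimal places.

0.48

The two most frequent reciprocal classes, g FL BR and G fl br, are the parental types, so the F1 was g FL BR / G fl br.
The two rarest classes, g fl BR and G FL br, are the double crossovers. Comparing them with the parentals, only the fl allele has switched, so fl is the middle locus and the order is br – fl – g.
br–fl: (218 + 17)/1000 = 0.2350; fl–g: (121 + 17)/1000 = 0.1380.
Expected DCO frequency = 0.2350 × 0.1380 ≈ 0.03243; observed = 17/1000 ≈ 0.01700.
Coefficient of coincidence = 0.01700/0.03243 ≈ 0.52; interference = 1 − 0.52 = 0.48.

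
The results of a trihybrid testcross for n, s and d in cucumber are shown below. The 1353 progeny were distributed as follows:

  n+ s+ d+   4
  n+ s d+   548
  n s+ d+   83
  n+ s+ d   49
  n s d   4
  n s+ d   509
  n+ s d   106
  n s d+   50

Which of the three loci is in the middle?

s

The two most frequent reciprocal classes, n+ s d+ and n s+ d, are the parental types, so the F1 was n+ s d+ / n s+ d.
The two rarest classes, n+ s+ d+ and n s d, are the double crossovers. Comparing them with the parentals, only the s allele has switched, so s is the middle locus and the order is d – s – n.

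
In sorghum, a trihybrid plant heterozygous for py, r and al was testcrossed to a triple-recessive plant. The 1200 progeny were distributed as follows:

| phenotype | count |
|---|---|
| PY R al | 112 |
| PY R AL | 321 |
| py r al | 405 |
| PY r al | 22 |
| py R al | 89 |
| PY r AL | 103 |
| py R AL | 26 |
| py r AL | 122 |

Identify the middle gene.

The two most frequent reciprocal classes, py r al and PY R AL, are the parental types, so the F1 was py r al / PY R AL.
The two rarest classes, PY r al and py R AL, are the double crossovers. Comparing them with the parentals, only the py allele has switched, so py is the middle locus and the order is r – py – al.

py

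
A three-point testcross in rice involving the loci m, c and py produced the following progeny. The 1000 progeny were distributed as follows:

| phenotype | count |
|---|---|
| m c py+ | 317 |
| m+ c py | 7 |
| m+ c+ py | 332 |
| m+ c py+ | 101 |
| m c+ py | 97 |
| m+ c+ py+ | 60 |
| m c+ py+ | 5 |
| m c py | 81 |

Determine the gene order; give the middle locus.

c

The two most frequent reciprocal classes, m c py+ and m+ c+ py, are the parental types, so the F1 was m c py+ / m+ c+ py.
The two rarest classes, m c+ py+ and m+ c py, are the double crossovers. Comparing them with the parentals, only the c allele has switched, so c is the middle locus and the order is m – c – py.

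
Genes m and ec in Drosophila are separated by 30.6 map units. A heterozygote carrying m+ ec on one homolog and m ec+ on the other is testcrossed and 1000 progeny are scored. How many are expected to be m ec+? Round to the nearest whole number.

347

A map distance of 30.6 map units corresponds to a recombination frequency of 0.306.
The F1 is m+ ec / m ec+, so m ec+ is a parental gamete class with expected frequency (1 − r)/2 = 0.694/2 = 0.3470.
Expected number = 0.3470 × 1000 = 347.00 ≈ 347.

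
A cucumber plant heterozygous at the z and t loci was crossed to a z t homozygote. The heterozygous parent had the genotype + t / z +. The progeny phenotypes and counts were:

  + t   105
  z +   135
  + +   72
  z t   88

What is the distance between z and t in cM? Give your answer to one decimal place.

40.0 cM

The recombinant classes are + + and z t: 72 + 88 = 160.
Recombination frequency = 160/400 = 0.4000 ≈ 40.0%, i.e. 40.0 cM.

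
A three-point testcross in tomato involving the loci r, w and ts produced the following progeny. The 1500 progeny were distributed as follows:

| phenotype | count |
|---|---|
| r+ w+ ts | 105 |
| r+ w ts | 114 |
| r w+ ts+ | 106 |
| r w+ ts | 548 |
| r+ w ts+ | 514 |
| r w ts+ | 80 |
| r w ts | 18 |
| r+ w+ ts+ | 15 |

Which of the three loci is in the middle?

The two most frequent reciprocal classes, r+ w ts+ and r w+ ts, are the parental types, so the F1 was r+ w ts+ / r w+ ts.
The two rarest classes, r+ w+ ts+ and r w ts, are the double crossovers. Comparing them with the parentals, only the w allele has switched, so w is the middle locus and the order is ts – w – r.

w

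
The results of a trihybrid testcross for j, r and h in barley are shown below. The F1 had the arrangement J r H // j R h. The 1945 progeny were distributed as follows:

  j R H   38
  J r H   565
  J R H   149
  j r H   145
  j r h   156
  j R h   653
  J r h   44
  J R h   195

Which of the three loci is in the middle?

h

The two rarest classes, J r h and j R H, are the double crossovers. Comparing them with the parentals, only the h allele has switched, so h is the middle locus and the order is j – h – r.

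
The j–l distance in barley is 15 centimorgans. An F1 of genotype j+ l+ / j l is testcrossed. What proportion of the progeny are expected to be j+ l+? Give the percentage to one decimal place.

A map distance of 15 centimorgans corresponds to a recombination frequency of 0.150.
The F1 is j+ l+ / j l, so j+ l+ is a parental gamete class with expected frequency (1 − r)/2 = 0.850/2 = 0.4250.
That is 0.4250 = 42.5% of the progeny.

42.5%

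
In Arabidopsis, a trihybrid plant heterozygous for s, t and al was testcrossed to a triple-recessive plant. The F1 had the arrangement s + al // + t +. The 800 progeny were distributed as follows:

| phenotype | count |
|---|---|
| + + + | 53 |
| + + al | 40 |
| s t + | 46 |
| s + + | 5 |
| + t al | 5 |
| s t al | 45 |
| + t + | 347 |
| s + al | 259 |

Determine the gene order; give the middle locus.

al

The two rarest classes, s + + and + t al, are the double crossovers. Comparing them with the parentals, only the al allele has switched, so al is the middle locus and the order is t – al – s.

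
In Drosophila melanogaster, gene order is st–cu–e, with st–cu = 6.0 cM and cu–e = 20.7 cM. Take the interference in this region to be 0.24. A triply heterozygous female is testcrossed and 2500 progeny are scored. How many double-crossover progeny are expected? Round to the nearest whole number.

24

Map distances give recombination frequencies of 0.060 and 0.207 for the two intervals.
With interference 0.24 (so coincidence = 0.76), expected double-crossover frequency = 0.060 × 0.207 × 0.76 = 0.00944.
Expected number = 0.00944 × 2500 = 23.60 ≈ 24.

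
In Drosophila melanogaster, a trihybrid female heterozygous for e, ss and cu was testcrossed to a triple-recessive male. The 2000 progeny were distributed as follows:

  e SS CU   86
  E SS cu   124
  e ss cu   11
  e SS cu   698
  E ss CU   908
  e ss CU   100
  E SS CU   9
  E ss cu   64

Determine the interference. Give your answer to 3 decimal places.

0.036

The two most frequent reciprocal classes, E ss CU and e SS cu, are the parental types, so the F1 was E ss CU / e SS cu.
The two rarest classes, E SS CU and e ss cu, are the double crossovers. Comparing them with the parentals, only the ss allele has switched, so ss is the middle locus and the order is cu – ss – e.
cu–ss: (150 + 20)/2000 = 0.0850; ss–e: (224 + 20)/2000 = 0.1220.
Expected DCO frequency = 0.0850 × 0.1220 ≈ 0.01037; observed = 20/2000 ≈ 0.01000.
Coefficient of coincidence = 0.01000/0.01037 ≈ 0.964; interference = 1 − 0.964 = 0.036.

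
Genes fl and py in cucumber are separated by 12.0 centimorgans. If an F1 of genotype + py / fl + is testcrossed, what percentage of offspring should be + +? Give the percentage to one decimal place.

A map distance of 12.0 centimorgans corresponds to a recombination frequency of 0.120.
The F1 is + py / fl +, so + + is a recombinant gamete class with expected frequency r/2 = 0.120/2 = 0.0600.
That is 0.0600 = 6.0% of the progeny.

6.0%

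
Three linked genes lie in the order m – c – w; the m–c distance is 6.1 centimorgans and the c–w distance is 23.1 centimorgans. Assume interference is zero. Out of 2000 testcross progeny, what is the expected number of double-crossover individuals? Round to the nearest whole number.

Map distances give recombination frequencies of 0.061 and 0.231 for the two intervals.
With no interference, expected double-crossover frequency = 0.061 × 0.231 = 0.01409.
Expected number = 0.01409 × 2000 = 28.18 ≈ 28.

28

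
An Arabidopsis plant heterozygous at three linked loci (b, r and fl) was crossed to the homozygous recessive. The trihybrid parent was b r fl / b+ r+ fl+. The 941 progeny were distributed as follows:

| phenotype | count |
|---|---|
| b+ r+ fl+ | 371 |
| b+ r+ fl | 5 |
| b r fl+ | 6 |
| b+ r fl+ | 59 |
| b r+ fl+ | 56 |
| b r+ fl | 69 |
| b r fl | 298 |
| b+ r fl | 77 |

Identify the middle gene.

The two rarest classes, b r fl+ and b+ r+ fl, are the double crossovers. Comparing them with the parentals, only the fl allele has switched, so fl is the middle locus and the order is r – fl – b.

fl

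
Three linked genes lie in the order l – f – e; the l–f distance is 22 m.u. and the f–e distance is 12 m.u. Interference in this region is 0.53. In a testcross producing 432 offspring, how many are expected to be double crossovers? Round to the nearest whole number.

5

Map distances give recombination frequencies of 0.220 and 0.120 for the two intervals.
With interference 0.53 (so coincidence = 0.47), expected double-crossover frequency = 0.220 × 0.120 × 0.47 = 0.01241.
Expected number = 0.01241 × 432 = 5.36 ≈ 5.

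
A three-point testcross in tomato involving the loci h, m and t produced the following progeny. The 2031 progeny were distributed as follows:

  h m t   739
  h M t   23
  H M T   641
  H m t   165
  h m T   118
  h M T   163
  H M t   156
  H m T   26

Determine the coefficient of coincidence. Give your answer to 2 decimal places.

0.82

The two most frequent reciprocal classes, h m t and H M T, are the parental types, so the F1 was h m t / H M T.
The two rarest classes, h M t and H m T, are the double crossovers. Comparing them with the parentals, only the m allele has switched, so m is the middle locus and the order is h – m – t.
h–m: (328 + 49)/2031 = 0.1856; m–t: (274 + 49)/2031 = 0.1590.
Expected DCO frequency = 0.1856 × 0.1590 ≈ 0.02951; observed = 49/2031 ≈ 0.02413.
Coefficient of coincidence = 0.02413/0.02951 ≈ 0.82.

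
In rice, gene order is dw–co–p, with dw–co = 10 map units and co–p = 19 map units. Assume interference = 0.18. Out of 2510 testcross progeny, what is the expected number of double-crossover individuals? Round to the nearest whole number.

39

Map distances give recombination frequencies of 0.100 and 0.190 for the two intervals.
With interference 0.18 (so coincidence = 0.82), expected double-crossover frequency = 0.100 × 0.190 × 0.82 = 0.01558.
Expected number = 0.01558 × 2510 = 39.11 ≈ 39.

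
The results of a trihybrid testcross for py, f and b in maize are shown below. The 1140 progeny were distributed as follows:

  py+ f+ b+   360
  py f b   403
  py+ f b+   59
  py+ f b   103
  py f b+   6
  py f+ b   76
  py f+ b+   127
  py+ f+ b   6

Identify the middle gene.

The two most frequent reciprocal classes, py+ f+ b+ and py f b, are the parental types, so the F1 was py+ f+ b+ / py f b.
The two rarest classes, py+ f+ b and py f b+, are the double crossovers. Comparing them with the parentals, only the b allele has switched, so b is the middle locus and the order is f – b – py.

b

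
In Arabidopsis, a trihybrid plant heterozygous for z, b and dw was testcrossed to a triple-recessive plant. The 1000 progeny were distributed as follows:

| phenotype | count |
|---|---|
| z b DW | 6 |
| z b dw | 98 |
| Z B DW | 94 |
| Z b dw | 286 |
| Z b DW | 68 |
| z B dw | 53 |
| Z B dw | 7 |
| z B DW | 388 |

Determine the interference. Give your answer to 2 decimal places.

The two most frequent reciprocal classes, Z b dw and z B DW, are the parental types, so the F1 was Z b dw / z B DW.
The two rarest classes, Z B dw and z b DW, are the double crossovers. Comparing them with the parentals, only the b allele has switched, so b is the middle locus and the order is z – b – dw.
z–b: (192 + 13)/1000 = 0.2050; b–dw: (121 + 13)/1000 = 0.1340.
Expected DCO frequency = 0.2050 × 0.1340 ≈ 0.02747; observed = 13/1000 ≈ 0.01300.
Coefficient of coincidence = 0.01300/0.02747 ≈ 0.47; interference = 1 − 0.47 = 0.53.

0.53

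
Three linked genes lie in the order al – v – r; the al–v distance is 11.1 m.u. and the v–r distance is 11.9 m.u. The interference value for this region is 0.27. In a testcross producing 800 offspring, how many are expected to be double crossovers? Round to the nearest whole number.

8

Map distances give recombination frequencies of 0.111 and 0.119 for the two intervals.
With interference 0.27 (so coincidence = 0.73), expected double-crossover frequency = 0.111 × 0.119 × 0.73 = 0.00964.
Expected number = 0.00964 × 800 = 7.71 ≈ 8.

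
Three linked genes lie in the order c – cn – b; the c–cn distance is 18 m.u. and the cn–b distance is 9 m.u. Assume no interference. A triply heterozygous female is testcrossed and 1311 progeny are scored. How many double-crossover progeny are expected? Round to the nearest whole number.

Map distances give recombination frequencies of 0.180 and 0.090 for the two intervals.
With no interference, expected double-crossover frequency = 0.180 × 0.090 = 0.01620.
Expected number = 0.01620 × 1311 = 21.24 ≈ 21.

21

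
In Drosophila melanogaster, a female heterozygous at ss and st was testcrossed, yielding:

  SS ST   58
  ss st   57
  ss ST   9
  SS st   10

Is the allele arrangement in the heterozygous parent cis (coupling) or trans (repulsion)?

The two most frequent classes are SS ST (58) and ss st (57); these are the parental (non-recombinant) types.
So the F1 carried SS ST on one chromosome and ss st on the other — the recessive alleles are on the same chromosome (cis / coupling).

cis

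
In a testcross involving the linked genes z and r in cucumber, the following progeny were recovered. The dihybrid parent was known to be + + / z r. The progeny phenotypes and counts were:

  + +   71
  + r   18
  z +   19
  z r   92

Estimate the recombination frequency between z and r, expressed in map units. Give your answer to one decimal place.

18.5 map units

The recombinant classes are + r and z +: 18 + 19 = 37.
Recombination frequency = 37/200 = 0.1850 ≈ 18.5%, i.e. 18.5 map units.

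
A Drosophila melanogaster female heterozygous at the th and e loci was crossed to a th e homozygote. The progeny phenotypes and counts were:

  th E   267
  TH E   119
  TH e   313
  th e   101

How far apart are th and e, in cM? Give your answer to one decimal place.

27.5 cM

The two most frequent classes, TH e (313) and th E (267), are the parental types, so the F1 was TH e / th E.
The recombinant classes are TH E and th e: 119 + 101 = 220.
Recombination frequency = 220/800 = 0.2750 ≈ 27.5%, i.e. 27.5 cM.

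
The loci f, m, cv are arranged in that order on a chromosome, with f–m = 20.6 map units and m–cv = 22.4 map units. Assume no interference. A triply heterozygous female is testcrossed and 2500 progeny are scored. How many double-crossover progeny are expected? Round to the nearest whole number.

Map distances give recombination frequencies of 0.206 and 0.224 for the two intervals.
With no interference, expected double-crossover frequency = 0.206 × 0.224 = 0.04614.
Expected number = 0.04614 × 2500 = 115.36 ≈ 115.

115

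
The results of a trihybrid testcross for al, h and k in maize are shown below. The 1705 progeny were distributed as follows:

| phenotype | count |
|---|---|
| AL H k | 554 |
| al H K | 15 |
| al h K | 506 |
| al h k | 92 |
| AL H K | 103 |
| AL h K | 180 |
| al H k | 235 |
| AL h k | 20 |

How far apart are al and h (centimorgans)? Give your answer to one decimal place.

The two most frequent reciprocal classes, AL H k and al h K, are the parental types, so the F1 was AL H k / al h K.
The two rarest classes, AL h k and al H K, are the double crossovers. Comparing them with the parentals, only the h allele has switched, so h is the middle locus and the order is al – h – k.
Crossovers in the al–h interval produce the single-crossover classes al H k and AL h K (235 + 180 = 415) plus the double crossovers (35).
RF(al–h) = (415 + 35) / 1705 = 450/1705 = 0.2639 → 26.4 centimorgans.

26.4 centimorgans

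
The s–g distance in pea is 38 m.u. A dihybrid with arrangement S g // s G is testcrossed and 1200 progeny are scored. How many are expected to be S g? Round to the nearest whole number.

372

A map distance of 38 m.u. corresponds to a recombination frequency of 0.380.
The F1 is S g / s G, so S g is a parental gamete class with expected frequency (1 − r)/2 = 0.620/2 = 0.3100.
Expected number = 0.3100 × 1200 = 372.00 ≈ 372.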